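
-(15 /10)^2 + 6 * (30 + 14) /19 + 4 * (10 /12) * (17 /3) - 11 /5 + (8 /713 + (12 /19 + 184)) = 519334493 /2438460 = 212.98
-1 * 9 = -9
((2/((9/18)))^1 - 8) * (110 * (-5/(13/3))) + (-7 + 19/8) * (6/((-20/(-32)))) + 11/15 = 18097/39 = 464.03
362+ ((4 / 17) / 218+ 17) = 702289 / 1853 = 379.00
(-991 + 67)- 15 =-939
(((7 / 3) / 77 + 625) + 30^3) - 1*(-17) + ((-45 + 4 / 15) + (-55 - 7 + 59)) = 4553059 / 165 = 27594.30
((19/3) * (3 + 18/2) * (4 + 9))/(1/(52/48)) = 3211/3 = 1070.33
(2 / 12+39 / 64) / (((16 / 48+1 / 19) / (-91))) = -257621 / 1408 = -182.97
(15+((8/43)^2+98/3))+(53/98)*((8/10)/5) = 47.79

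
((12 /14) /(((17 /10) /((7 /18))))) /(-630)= -1 /3213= -0.00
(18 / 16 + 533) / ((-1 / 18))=-38457 / 4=-9614.25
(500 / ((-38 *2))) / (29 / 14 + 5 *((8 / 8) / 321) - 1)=-112350 / 18563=-6.05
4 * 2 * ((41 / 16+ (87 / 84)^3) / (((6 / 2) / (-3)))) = -80641 / 2744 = -29.39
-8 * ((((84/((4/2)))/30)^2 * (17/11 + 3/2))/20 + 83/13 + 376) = -54723679/17875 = -3061.46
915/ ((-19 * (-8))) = 915/ 152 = 6.02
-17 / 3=-5.67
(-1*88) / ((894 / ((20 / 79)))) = -880 / 35313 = -0.02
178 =178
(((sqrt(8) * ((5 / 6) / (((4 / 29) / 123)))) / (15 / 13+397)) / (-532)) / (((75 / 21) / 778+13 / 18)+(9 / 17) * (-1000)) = 353828565 * sqrt(2) / 26660023034368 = 0.00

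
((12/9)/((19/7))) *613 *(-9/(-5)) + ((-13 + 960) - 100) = 131957/95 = 1389.02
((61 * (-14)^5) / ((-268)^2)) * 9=-18454086 / 4489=-4110.96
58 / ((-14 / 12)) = -348 / 7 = -49.71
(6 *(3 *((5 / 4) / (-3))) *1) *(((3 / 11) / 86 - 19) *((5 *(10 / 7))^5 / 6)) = 3509960937500 / 7949711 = 441520.57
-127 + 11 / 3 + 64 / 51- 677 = -40753 / 51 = -799.08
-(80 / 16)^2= -25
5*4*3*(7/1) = 420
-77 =-77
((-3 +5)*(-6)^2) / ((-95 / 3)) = -216 / 95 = -2.27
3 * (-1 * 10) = -30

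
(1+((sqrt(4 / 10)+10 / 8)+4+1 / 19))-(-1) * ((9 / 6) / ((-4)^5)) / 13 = sqrt(10) / 5+3188167 / 505856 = 6.93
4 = 4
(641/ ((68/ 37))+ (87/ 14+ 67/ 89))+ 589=40023241/ 42364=944.75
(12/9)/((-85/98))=-392/255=-1.54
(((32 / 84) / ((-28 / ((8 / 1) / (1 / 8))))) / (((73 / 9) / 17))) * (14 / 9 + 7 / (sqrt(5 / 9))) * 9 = -176256 * sqrt(5) / 2555-13056 / 511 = -179.80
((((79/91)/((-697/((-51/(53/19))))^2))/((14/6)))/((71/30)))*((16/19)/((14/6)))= 58358880/1494910780181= 0.00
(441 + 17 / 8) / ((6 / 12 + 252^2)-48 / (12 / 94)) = 3545 / 505028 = 0.01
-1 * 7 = -7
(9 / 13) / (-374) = -9 / 4862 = -0.00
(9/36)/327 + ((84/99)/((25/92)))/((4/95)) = 1778317/23980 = 74.16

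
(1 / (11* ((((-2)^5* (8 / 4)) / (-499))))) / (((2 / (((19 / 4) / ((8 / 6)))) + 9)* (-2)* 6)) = -9481 / 1534720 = -0.01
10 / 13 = 0.77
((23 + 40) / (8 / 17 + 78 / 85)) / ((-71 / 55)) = -294525 / 8378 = -35.15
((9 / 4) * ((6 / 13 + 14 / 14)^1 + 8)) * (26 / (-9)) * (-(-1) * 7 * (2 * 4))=-3444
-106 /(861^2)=-106 /741321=-0.00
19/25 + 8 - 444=-10881/25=-435.24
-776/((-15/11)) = 8536/15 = 569.07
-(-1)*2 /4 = 1 /2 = 0.50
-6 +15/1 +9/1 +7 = 25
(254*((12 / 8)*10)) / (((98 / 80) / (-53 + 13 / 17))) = -135331200 / 833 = -162462.42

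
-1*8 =-8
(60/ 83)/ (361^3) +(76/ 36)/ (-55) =-74191324637/ 1932880020885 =-0.04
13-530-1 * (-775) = 258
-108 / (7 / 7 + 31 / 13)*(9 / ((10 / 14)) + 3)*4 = -109512 / 55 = -1991.13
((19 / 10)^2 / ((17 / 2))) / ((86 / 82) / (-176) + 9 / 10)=1302488 / 2741845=0.48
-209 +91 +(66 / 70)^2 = -143461 / 1225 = -117.11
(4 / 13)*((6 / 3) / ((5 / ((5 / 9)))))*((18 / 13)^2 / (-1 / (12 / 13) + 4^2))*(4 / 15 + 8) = 0.07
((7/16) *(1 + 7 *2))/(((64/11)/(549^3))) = 191116867095/1024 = 186637565.52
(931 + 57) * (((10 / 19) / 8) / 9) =65 / 9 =7.22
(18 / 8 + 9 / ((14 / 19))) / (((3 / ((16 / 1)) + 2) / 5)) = 1620 / 49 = 33.06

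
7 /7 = 1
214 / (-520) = -107 / 260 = -0.41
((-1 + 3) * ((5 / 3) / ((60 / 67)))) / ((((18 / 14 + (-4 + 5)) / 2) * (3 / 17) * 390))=7973 / 168480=0.05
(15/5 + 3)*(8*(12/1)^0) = 48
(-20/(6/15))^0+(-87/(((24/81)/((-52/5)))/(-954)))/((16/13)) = -189359857/80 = -2366998.21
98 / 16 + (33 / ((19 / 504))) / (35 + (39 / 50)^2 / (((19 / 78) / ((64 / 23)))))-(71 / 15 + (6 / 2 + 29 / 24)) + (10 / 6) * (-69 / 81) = 308684307871 / 18561284460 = 16.63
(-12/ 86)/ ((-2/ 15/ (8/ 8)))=45/ 43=1.05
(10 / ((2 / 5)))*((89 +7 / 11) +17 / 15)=74885 / 33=2269.24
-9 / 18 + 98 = 195 / 2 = 97.50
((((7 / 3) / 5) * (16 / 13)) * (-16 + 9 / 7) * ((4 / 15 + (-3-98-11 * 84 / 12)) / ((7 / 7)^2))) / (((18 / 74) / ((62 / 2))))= 5039422496 / 26325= 191431.05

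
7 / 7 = 1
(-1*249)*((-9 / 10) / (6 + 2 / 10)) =2241 / 62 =36.15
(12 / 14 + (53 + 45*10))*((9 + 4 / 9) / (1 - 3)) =-2379.33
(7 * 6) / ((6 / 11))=77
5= 5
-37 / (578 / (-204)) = 222 / 17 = 13.06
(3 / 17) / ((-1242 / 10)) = -5 / 3519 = -0.00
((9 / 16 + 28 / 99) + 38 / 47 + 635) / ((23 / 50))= 1184940125 / 856152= 1384.03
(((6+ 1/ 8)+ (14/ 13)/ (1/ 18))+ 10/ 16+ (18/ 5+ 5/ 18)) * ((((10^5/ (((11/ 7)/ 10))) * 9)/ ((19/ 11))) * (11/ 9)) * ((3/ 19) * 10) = 2703816500000/ 14079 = 192046061.51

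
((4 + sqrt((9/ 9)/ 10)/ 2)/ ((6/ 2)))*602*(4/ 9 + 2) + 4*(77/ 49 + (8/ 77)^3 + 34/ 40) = 3311*sqrt(10)/ 135 + 121523687027/ 61631955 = 2049.32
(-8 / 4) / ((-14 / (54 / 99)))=6 / 77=0.08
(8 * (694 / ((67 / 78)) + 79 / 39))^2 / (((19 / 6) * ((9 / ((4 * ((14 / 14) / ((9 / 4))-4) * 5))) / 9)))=-366946099730923520 / 389182833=-942863016.09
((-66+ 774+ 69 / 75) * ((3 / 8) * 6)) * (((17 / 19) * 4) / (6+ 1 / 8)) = 21692952 / 23275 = 932.03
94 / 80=47 / 40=1.18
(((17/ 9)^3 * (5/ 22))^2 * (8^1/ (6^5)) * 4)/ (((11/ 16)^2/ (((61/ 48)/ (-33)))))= -147239170900/ 187183371521817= -0.00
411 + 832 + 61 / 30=37351 / 30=1245.03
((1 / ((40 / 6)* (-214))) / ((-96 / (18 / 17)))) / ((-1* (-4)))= 9 / 4656640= 0.00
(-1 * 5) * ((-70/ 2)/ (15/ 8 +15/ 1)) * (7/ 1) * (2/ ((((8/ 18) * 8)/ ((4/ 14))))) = 35/ 3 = 11.67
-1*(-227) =227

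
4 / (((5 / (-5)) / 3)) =-12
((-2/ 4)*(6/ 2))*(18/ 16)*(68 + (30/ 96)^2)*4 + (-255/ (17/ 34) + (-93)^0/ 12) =-2978537/ 3072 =-969.58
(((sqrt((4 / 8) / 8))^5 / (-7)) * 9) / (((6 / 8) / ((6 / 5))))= -9 / 4480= -0.00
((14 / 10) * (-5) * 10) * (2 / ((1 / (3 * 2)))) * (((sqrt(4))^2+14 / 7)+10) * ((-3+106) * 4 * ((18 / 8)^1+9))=-62294400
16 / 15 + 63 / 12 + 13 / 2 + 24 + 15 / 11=38.18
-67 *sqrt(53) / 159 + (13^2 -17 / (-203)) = 34324 / 203 -67 *sqrt(53) / 159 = 166.02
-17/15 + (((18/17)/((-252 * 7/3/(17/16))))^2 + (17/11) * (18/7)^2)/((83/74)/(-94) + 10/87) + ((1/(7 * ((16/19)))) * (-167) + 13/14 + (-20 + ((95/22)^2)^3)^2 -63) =41776074.09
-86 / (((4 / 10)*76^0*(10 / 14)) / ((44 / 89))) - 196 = -30688 / 89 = -344.81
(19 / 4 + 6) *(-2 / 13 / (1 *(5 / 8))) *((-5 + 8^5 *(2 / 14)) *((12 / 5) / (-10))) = 33780456 / 11375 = 2969.71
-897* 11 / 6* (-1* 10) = 16445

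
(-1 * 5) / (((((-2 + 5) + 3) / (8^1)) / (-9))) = 60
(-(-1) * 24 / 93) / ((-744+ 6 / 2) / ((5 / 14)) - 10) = -5 / 40393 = -0.00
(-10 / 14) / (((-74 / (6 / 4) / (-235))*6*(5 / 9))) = -2115 / 2072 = -1.02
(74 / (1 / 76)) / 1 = 5624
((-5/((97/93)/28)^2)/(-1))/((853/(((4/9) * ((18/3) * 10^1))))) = 904108800/8025877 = 112.65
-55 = -55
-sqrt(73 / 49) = -sqrt(73) / 7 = -1.22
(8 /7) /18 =4 /63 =0.06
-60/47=-1.28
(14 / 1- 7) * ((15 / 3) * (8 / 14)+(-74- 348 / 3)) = -1310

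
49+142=191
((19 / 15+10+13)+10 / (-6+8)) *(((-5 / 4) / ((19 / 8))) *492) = -143992 / 19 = -7578.53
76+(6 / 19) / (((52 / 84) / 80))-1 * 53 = 15761 / 247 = 63.81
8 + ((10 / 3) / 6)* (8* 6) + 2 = 110 / 3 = 36.67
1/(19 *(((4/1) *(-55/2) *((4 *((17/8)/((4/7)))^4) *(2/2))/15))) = -393216/41911589489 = -0.00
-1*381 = -381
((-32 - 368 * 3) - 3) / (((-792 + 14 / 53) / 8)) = 241468 / 20981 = 11.51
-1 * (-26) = 26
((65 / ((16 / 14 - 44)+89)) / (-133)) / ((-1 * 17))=65 / 104329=0.00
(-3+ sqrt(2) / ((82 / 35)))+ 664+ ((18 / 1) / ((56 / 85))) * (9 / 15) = 35 * sqrt(2) / 82+ 18967 / 28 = 678.00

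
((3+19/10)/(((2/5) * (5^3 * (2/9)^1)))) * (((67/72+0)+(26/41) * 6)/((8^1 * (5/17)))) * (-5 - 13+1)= -197956619/13120000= -15.09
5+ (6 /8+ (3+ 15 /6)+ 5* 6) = 165 /4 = 41.25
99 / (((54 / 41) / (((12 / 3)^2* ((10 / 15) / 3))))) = 7216 / 27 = 267.26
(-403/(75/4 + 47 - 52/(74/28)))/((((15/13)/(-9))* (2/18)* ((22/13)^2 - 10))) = -65518934/761455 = -86.04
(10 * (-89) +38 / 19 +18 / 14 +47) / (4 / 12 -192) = 17634 / 4025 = 4.38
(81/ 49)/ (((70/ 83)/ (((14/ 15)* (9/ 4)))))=20169/ 4900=4.12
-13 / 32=-0.41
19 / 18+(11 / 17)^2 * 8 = 22915 / 5202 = 4.41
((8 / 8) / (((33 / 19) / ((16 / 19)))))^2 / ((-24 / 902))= -8.84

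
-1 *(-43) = 43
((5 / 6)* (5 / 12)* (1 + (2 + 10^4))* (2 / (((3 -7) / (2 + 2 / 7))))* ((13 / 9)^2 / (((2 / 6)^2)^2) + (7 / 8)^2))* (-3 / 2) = 388152125 / 384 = 1010812.83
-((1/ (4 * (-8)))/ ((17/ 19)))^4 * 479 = -62423759/ 87578116096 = -0.00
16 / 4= 4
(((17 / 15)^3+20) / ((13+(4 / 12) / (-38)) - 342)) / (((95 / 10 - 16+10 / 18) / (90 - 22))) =374230384 / 501656125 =0.75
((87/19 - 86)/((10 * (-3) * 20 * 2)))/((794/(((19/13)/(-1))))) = -119/952800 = -0.00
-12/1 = -12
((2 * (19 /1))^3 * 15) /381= 274360 /127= 2160.31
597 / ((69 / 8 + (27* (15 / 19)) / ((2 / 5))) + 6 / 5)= 151240 / 15989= 9.46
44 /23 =1.91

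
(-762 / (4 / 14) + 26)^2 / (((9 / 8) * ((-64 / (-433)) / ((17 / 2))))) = 51342099041 / 144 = 356542354.45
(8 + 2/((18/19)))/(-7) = -13/9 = -1.44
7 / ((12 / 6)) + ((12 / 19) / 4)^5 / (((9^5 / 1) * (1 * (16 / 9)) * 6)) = 22463170129 / 6418048608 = 3.50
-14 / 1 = -14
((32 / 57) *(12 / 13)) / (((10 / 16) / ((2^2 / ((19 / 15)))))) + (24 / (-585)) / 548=25251118 / 9644115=2.62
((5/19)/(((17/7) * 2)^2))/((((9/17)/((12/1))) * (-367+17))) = -7/9690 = -0.00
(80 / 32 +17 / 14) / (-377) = -2 / 203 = -0.01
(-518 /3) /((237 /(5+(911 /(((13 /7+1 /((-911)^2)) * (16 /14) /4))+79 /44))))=-35321403961907 /28126870860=-1255.79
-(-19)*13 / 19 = 13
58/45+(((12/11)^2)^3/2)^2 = 282334975892698/141229276952445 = 2.00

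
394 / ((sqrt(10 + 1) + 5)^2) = 5.70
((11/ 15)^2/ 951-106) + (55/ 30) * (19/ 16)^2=-11329557673/ 109555200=-103.41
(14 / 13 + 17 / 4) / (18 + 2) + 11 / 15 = 3119 / 3120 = 1.00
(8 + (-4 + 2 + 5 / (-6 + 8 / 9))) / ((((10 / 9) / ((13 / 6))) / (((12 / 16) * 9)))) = 243243 / 3680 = 66.10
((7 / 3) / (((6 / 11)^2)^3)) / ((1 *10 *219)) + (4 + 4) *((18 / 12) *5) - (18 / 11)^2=2127592037287 / 37090120320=57.36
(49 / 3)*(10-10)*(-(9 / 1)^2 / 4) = 0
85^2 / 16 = 7225 / 16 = 451.56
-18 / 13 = -1.38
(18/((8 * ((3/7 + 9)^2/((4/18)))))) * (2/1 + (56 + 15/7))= 2947/8712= 0.34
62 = 62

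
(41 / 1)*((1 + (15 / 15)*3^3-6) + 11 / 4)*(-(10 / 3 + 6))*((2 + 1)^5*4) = -9205812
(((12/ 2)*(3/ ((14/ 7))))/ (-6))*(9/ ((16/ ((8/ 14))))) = -0.48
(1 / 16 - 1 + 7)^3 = 222.82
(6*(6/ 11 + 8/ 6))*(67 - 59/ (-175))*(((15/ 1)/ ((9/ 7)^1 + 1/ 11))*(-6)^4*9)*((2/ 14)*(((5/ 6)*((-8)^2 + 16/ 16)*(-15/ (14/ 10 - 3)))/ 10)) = 259648950600/ 371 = 699862400.54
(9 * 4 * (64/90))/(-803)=-128/4015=-0.03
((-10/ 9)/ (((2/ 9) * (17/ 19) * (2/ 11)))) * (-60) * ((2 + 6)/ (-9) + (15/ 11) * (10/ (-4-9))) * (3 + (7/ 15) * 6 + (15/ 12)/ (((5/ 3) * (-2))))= -19386.81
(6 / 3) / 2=1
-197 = -197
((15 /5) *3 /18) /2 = 1 /4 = 0.25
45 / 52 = 0.87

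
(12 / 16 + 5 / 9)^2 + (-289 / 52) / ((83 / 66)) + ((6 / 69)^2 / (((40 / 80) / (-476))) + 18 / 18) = -6593631121 / 739745136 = -8.91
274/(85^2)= 274/7225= 0.04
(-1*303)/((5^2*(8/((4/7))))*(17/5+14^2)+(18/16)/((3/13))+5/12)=-7272/1675087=-0.00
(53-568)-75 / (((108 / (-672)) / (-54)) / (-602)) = 15169885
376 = 376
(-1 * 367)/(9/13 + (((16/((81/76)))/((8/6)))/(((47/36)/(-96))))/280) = 7848295/48427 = 162.06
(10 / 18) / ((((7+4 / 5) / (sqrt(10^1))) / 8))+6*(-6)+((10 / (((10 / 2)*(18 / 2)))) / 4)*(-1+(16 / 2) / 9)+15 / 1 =-3403 / 162+200*sqrt(10) / 351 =-19.20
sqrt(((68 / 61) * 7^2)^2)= 3332 / 61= 54.62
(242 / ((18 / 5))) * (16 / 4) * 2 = 4840 / 9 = 537.78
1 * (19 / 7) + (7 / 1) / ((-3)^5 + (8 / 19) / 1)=86640 / 32263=2.69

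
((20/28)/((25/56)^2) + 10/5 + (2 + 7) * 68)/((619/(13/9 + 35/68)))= 46280201/23676750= 1.95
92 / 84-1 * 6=-4.90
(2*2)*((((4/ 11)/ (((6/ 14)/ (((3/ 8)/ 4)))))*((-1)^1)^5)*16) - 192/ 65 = -5752/ 715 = -8.04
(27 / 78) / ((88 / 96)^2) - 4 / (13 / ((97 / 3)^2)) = -4548124 / 14157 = -321.26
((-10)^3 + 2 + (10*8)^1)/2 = -459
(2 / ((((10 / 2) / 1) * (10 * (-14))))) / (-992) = 1 / 347200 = 0.00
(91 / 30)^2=8281 / 900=9.20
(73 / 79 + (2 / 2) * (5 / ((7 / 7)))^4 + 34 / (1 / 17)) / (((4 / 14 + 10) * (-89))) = -332885 / 253116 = -1.32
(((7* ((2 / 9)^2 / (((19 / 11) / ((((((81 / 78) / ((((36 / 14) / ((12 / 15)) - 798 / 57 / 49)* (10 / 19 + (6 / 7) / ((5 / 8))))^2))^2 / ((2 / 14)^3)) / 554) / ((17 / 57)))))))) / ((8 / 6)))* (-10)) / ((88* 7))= -65227072113858571875 / 11408229182398599888137632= -5.718e-6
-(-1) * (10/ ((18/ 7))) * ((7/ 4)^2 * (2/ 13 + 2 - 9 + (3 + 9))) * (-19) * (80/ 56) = -1666.05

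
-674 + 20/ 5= -670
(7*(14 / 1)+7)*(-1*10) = -1050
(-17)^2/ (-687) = -289/ 687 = -0.42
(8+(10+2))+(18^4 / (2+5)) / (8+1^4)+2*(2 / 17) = 200696 / 119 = 1686.52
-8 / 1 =-8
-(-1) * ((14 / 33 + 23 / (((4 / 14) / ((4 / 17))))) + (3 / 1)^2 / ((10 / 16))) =94712 / 2805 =33.77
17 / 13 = 1.31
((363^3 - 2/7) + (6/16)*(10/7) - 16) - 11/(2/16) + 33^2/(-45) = 956640381/20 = 47832019.05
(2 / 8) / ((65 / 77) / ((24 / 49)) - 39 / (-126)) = 462 / 3757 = 0.12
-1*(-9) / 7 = 9 / 7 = 1.29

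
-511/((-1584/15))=2555/528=4.84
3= 3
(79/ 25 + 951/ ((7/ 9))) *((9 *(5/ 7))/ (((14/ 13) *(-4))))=-3137472/ 1715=-1829.43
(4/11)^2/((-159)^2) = 16/3059001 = 0.00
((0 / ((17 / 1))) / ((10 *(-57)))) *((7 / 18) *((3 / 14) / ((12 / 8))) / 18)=0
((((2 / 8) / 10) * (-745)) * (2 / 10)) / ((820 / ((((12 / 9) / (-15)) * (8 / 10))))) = 149 / 461250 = 0.00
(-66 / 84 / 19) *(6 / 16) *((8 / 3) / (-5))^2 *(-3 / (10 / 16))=352 / 16625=0.02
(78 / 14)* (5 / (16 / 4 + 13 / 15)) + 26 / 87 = 6.02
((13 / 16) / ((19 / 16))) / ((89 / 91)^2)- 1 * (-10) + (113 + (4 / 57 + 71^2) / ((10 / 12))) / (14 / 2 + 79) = 5330524547 / 64714570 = 82.37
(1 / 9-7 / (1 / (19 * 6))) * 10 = -7978.89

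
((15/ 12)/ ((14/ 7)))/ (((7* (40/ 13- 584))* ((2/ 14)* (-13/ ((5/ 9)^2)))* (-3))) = -125/ 14681088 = -0.00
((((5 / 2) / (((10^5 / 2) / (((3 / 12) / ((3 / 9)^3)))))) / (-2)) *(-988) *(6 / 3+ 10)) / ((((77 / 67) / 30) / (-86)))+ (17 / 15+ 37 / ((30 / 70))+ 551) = -445018603 / 115500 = -3852.97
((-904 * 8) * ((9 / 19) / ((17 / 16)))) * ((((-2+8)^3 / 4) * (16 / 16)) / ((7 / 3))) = -168708096 / 2261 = -74616.58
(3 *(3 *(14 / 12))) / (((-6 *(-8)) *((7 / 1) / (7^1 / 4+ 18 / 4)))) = 25 / 128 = 0.20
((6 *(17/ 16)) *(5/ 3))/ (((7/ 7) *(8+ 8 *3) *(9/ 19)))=1615/ 2304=0.70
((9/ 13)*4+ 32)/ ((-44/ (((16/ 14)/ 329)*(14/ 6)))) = -904/ 141141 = -0.01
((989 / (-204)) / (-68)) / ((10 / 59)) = 58351 / 138720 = 0.42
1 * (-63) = -63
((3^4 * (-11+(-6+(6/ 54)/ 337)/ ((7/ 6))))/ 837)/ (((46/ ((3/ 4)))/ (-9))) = 134109/ 585032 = 0.23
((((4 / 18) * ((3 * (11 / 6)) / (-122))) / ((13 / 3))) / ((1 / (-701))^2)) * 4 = -10810822 / 2379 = -4544.27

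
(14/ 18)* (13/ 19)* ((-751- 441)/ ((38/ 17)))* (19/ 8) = -230503/ 342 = -673.99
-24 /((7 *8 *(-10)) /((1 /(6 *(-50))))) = -1 /7000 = -0.00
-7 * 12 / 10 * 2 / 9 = -28 / 15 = -1.87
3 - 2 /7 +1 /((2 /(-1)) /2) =12 /7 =1.71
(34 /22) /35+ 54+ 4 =22347 /385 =58.04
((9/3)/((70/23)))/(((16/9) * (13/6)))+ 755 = 5498263/7280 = 755.26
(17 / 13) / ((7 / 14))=34 / 13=2.62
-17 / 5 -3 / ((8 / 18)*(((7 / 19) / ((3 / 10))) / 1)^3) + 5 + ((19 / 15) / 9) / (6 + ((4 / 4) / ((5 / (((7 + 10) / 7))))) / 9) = -15864991931 / 7849212000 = -2.02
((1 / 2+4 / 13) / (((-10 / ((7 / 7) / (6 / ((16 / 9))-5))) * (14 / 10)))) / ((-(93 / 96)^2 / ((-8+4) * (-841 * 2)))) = -41336832 / 162409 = -254.52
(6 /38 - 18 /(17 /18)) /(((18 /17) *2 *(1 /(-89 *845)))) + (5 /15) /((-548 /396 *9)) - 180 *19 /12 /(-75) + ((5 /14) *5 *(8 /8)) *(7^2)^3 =45881981643 /52060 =881328.88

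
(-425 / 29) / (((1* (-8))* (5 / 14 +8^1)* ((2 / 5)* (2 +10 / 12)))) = 0.19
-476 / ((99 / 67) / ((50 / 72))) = -199325 / 891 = -223.71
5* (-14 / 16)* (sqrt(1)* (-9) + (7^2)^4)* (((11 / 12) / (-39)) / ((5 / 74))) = 2052986551 / 234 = 8773446.80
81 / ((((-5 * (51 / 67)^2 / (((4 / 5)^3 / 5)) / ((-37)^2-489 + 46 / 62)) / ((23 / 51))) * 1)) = -541238945472 / 475946875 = -1137.18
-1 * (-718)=718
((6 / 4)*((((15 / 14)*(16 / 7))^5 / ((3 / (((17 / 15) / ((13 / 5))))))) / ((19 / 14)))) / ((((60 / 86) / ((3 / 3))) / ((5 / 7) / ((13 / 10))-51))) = -927872686080000 / 907028024539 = -1022.98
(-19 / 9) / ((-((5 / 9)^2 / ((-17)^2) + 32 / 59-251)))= -2915721 / 345913318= -0.01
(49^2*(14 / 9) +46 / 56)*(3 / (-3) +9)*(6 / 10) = 1882798 / 105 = 17931.41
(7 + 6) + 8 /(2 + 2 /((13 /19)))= 117 /8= 14.62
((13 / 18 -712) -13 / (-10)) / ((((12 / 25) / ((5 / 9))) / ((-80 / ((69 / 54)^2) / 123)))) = 63898000 / 195201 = 327.34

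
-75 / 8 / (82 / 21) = -1575 / 656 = -2.40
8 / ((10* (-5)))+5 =121 / 25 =4.84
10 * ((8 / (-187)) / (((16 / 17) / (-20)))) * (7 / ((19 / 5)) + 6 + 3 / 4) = 16325 / 209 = 78.11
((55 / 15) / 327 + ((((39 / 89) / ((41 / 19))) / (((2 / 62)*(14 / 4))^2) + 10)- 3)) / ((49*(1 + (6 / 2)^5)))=2012038801 / 1048563802818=0.00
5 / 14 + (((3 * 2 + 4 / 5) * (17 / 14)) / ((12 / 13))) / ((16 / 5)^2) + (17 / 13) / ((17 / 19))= 752621 / 279552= 2.69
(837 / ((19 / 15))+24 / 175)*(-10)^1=-4395162 / 665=-6609.27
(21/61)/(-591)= -7/12017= -0.00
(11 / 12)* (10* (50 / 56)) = 1375 / 168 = 8.18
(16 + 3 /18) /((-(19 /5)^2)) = -2425 /2166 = -1.12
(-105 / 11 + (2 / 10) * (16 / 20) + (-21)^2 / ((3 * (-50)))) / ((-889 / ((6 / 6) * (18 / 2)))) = 0.12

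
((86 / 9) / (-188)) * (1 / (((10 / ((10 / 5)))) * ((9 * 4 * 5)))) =-43 / 761400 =-0.00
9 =9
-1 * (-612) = 612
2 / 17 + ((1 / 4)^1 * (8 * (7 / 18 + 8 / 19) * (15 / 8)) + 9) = 94225 / 7752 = 12.15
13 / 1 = 13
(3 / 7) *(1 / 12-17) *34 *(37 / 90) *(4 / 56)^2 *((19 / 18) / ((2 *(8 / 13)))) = -4505527 / 10160640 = -0.44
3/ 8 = 0.38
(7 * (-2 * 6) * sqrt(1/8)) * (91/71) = -1911 * sqrt(2)/71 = -38.06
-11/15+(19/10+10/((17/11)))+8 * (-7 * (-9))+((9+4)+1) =53615/102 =525.64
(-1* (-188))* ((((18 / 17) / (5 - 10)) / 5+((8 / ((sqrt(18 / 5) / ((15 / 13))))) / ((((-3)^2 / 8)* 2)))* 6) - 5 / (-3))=389348 / 1275+30080* sqrt(10) / 39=2744.38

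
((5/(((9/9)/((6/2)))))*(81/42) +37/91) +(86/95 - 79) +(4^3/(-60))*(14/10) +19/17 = -216634897/4408950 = -49.14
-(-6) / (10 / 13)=39 / 5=7.80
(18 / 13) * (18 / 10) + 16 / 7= 2174 / 455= 4.78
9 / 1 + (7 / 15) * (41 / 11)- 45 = -5653 / 165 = -34.26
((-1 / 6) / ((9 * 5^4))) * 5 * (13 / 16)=-13 / 108000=-0.00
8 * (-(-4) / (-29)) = -32 / 29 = -1.10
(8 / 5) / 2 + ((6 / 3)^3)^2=324 / 5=64.80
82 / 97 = 0.85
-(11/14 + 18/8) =-85/28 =-3.04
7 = 7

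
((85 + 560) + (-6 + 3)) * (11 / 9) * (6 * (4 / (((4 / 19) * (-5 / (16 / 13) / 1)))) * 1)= -22018.95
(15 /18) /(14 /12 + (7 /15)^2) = 375 /623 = 0.60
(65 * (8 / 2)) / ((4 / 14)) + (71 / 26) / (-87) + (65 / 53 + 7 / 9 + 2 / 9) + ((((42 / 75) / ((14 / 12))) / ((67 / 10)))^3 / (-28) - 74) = 26445148148362609 / 31550113890750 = 838.20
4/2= 2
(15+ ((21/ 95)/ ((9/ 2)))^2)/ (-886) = -1218571/ 71965350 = -0.02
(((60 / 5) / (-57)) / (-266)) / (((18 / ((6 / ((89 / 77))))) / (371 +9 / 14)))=57233 / 674709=0.08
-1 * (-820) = 820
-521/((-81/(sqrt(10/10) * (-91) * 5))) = -2926.60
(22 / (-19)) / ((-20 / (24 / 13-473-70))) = -15477 / 494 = -31.33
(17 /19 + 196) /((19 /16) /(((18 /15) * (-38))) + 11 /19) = 718272 /2017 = 356.11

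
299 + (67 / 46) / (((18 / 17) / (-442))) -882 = -493081 / 414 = -1191.02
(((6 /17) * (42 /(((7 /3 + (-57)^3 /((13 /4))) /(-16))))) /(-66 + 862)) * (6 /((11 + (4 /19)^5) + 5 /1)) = 36502651458 /18615266444609525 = 0.00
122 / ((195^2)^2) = 122 / 1445900625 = 0.00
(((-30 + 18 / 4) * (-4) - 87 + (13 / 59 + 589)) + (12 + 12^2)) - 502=15235 / 59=258.22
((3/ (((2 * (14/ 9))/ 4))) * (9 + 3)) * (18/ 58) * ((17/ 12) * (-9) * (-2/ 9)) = 8262/ 203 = 40.70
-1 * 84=-84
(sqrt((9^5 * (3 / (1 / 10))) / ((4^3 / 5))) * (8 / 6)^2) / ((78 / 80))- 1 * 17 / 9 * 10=-170 / 9 +3600 * sqrt(6) / 13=659.43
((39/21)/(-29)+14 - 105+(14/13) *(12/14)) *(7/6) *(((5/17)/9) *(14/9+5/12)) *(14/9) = -98522795/9344322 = -10.54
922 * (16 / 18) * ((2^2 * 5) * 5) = 737600 / 9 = 81955.56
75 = 75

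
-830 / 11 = -75.45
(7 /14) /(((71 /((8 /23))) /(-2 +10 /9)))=-32 /14697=-0.00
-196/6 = -98/3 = -32.67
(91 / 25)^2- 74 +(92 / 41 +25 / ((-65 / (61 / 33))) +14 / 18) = -1927303973 / 32979375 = -58.44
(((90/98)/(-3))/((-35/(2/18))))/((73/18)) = 0.00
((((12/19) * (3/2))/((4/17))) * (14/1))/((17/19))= 63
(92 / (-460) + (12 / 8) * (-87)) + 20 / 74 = -48259 / 370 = -130.43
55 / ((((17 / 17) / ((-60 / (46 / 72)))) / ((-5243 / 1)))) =622868400 / 23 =27081234.78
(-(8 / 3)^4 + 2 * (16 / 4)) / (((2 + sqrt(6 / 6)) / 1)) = -14.19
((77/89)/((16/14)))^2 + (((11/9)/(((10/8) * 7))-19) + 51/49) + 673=733008908117/1117811520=655.75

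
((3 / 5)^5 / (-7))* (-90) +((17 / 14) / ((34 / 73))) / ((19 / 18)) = 576837 / 166250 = 3.47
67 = 67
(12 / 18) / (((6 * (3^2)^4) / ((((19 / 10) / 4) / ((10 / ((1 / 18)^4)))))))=19 / 2479491129600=0.00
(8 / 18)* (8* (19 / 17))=608 / 153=3.97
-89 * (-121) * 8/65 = 86152/65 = 1325.42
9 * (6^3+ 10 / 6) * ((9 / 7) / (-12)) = -209.89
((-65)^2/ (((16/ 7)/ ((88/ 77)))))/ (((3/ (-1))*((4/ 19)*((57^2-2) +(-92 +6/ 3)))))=-80275/ 75768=-1.06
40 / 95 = 8 / 19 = 0.42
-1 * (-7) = 7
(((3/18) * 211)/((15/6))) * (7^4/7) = 72373/15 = 4824.87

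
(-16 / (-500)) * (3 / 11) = 12 / 1375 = 0.01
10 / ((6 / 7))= 35 / 3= 11.67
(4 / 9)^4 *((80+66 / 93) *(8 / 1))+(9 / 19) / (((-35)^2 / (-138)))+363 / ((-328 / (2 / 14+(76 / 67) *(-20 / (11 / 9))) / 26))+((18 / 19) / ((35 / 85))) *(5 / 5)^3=3221736675463121 / 5779597074300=557.43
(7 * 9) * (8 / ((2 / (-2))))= -504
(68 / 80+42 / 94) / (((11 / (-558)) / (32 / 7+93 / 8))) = -308471607 / 289520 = -1065.46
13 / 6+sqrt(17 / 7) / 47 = sqrt(119) / 329+13 / 6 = 2.20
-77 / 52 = -1.48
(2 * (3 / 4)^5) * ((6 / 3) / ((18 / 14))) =189 / 256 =0.74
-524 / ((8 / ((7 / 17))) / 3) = -2751 / 34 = -80.91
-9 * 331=-2979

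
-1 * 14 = -14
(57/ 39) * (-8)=-152/ 13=-11.69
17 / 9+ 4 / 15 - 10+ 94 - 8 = 3517 / 45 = 78.16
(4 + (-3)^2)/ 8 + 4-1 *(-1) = 53/ 8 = 6.62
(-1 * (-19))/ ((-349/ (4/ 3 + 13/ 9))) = -475/ 3141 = -0.15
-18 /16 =-9 /8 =-1.12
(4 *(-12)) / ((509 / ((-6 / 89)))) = 288 / 45301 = 0.01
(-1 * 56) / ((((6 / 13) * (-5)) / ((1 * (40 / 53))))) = 18.31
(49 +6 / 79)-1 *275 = -17848 / 79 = -225.92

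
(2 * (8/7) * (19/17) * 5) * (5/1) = 7600/119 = 63.87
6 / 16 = 3 / 8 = 0.38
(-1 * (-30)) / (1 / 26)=780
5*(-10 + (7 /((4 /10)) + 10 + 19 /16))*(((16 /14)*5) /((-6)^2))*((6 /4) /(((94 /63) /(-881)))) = -19756425 /1504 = -13135.92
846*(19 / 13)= 16074 / 13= 1236.46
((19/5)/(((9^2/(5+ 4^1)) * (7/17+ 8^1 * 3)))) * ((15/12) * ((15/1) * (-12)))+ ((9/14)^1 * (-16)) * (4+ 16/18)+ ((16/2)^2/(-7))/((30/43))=-586363/8715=-67.28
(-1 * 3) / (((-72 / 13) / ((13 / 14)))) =169 / 336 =0.50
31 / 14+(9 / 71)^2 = 157405 / 70574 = 2.23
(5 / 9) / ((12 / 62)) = 155 / 54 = 2.87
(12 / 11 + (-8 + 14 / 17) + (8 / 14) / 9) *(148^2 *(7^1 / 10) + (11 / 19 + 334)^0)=-5439358874 / 58905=-92341.21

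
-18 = -18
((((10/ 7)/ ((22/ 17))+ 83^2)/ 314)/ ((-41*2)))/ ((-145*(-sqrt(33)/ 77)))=-88423*sqrt(33)/ 20534030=-0.02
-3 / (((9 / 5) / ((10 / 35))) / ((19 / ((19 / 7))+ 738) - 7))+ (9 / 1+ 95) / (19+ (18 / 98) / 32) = -72168956 / 208607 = -345.96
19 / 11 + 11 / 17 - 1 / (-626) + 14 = 1916999 / 117062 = 16.38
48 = 48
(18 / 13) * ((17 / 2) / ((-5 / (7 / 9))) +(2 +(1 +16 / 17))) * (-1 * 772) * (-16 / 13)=49494464 / 14365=3445.49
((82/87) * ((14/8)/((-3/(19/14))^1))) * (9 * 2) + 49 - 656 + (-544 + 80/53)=-3574821/3074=-1162.92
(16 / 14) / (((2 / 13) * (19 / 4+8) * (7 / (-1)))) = -208 / 2499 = -0.08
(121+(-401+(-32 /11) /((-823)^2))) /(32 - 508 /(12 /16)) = 782315007 /1803049798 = 0.43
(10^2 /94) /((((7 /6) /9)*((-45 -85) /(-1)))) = 270 /4277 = 0.06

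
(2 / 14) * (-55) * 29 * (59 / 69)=-94105 / 483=-194.83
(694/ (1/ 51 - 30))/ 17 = -2082/ 1529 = -1.36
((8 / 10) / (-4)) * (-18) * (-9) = -162 / 5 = -32.40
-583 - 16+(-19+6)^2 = -430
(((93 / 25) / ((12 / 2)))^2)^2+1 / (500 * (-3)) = 2758063 / 18750000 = 0.15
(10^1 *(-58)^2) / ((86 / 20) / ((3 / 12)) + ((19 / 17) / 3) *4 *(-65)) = -422.28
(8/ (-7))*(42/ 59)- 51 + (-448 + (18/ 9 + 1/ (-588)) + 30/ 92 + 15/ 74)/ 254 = -401691922105/ 7498814568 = -53.57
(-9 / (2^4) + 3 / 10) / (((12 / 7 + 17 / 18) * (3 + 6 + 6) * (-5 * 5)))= 441 / 1675000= 0.00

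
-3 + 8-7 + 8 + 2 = 8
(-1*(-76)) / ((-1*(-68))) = 19 / 17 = 1.12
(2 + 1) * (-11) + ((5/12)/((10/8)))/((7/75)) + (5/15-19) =-1010/21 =-48.10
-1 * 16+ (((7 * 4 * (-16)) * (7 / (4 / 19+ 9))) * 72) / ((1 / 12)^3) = -1059029392 / 25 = -42361175.68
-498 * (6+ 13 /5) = -21414 /5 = -4282.80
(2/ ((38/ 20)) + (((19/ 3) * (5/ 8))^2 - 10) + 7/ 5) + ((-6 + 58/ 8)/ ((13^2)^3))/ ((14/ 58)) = 15014665030529/ 1848860919360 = 8.12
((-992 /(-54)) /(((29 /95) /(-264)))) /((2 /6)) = -4146560 /87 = -47661.61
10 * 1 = 10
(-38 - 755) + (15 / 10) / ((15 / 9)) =-7921 / 10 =-792.10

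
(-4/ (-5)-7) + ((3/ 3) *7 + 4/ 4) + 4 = 29/ 5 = 5.80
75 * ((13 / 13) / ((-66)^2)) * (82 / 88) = 1025 / 63888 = 0.02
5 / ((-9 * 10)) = -0.06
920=920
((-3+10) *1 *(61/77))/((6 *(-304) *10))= -61/200640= -0.00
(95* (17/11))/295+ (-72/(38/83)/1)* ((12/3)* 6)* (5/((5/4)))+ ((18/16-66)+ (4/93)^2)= -12936009408973/853206552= -15161.64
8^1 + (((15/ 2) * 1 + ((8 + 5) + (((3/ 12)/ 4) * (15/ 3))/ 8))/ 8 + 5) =15941/ 1024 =15.57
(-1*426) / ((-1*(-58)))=-213 / 29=-7.34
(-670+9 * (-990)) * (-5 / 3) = 47900 / 3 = 15966.67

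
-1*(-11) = 11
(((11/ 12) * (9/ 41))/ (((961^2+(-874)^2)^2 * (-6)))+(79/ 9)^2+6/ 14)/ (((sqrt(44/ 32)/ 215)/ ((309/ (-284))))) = -908542561185692128078835 * sqrt(22)/ 275709177538207425936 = -15456.29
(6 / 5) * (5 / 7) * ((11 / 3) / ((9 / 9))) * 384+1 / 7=1207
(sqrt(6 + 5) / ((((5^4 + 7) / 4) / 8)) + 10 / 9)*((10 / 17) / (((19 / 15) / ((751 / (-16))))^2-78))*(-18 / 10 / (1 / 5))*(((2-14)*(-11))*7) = 21106045422000*sqrt(11) / 6646591027481 + 5862790395000 / 84134063639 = 80.22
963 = 963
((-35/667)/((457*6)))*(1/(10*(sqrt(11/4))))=-7*sqrt(11)/20118054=-0.00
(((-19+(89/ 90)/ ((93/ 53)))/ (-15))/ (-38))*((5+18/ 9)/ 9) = -1080191/ 42938100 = -0.03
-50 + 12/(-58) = -1456/29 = -50.21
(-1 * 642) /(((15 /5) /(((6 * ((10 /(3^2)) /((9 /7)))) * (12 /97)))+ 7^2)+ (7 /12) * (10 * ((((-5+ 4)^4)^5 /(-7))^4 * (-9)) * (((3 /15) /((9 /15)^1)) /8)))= -8808240 /736433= -11.96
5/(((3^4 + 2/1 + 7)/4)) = 0.22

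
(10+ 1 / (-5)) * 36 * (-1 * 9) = -15876 / 5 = -3175.20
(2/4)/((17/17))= 1/2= 0.50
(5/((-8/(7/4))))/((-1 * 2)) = 35/64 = 0.55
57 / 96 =19 / 32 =0.59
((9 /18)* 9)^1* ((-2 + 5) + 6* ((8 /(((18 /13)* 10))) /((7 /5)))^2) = 5321 /294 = 18.10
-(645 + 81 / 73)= -47166 / 73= -646.11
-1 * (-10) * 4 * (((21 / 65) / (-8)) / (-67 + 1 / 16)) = 16 / 663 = 0.02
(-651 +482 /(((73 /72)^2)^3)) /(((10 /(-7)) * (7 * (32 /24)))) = 94107599439633 /6053369051560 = 15.55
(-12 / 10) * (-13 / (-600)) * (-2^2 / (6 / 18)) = 39 / 125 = 0.31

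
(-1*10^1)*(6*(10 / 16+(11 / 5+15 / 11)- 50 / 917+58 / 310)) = -162147435 / 625394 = -259.27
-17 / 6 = -2.83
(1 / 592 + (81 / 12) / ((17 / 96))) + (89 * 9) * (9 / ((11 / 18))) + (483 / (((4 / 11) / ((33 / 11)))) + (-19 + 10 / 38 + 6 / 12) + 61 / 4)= 33267894953 / 2103376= 15816.43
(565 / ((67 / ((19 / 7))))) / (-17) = -10735 / 7973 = -1.35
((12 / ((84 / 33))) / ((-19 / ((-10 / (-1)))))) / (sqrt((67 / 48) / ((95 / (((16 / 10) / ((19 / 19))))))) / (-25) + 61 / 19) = -1887187500 / 2441897339 - 41250 *sqrt(7638) / 2441897339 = -0.77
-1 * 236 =-236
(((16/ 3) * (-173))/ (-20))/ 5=692/ 75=9.23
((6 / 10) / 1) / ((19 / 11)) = 0.35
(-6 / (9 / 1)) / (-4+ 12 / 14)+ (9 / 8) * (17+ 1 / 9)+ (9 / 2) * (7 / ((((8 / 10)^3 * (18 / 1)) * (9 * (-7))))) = 491873 / 25344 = 19.41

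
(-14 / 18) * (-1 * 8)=56 / 9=6.22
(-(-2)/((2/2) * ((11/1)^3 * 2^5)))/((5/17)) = 17/106480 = 0.00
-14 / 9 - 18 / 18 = -23 / 9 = -2.56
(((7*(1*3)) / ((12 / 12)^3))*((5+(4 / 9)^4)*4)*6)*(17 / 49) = 642328 / 729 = 881.11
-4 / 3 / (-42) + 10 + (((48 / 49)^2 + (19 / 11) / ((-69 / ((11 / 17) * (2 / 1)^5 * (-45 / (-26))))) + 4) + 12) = 2866153208 / 109838547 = 26.09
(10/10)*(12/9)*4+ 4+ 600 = 1828/3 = 609.33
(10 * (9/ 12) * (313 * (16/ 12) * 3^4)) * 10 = 2535300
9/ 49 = 0.18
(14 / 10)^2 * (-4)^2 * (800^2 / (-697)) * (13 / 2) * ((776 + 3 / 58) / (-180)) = 146800675840 / 181917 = 806965.13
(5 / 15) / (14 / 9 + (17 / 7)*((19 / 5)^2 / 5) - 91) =-2625 / 649142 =-0.00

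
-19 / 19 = -1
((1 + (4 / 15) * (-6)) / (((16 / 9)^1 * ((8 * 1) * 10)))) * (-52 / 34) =0.01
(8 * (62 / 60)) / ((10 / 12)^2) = 1488 / 125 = 11.90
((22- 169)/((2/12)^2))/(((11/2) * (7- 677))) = 5292/3685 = 1.44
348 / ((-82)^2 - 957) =348 / 5767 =0.06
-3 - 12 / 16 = -3.75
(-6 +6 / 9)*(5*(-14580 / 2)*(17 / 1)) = 3304800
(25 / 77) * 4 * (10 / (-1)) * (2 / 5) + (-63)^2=305213 / 77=3963.81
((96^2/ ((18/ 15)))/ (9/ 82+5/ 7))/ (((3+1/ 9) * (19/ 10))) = 14169600/ 8987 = 1576.68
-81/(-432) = 3/16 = 0.19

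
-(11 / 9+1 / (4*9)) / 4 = -5 / 16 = -0.31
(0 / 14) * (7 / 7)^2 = 0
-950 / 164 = -475 / 82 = -5.79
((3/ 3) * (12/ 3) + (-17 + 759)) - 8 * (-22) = 922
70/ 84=5/ 6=0.83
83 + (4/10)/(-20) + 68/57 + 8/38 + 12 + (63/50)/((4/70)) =675071/5700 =118.43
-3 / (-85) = 0.04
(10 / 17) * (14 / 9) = 140 / 153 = 0.92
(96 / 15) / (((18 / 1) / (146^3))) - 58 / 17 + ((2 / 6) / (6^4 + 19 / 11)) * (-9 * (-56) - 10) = 2416753157744 / 2184075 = 1106533.96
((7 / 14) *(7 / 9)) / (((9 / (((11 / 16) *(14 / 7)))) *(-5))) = -77 / 6480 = -0.01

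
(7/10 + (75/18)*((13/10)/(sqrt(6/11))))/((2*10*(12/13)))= 91/2400 + 169*sqrt(66)/3456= 0.44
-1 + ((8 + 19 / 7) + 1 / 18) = 1231 / 126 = 9.77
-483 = -483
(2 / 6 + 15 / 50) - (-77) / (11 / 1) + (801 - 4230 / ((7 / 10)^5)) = -12282278987 / 504210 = -24359.45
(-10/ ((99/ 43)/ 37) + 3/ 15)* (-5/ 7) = 79451/ 693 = 114.65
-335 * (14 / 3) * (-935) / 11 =398650 / 3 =132883.33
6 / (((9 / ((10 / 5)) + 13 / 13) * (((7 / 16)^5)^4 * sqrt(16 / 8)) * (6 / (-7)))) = -13635127.57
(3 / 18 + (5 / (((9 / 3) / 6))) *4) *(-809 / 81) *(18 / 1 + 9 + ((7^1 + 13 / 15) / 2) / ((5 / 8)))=-486837593 / 36450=-13356.31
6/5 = 1.20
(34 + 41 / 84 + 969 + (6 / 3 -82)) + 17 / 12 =19423 / 21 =924.90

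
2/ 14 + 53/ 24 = 395/ 168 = 2.35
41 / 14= 2.93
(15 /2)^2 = 225 /4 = 56.25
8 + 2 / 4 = 17 / 2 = 8.50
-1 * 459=-459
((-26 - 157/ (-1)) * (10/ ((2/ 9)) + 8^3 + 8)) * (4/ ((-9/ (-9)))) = 296060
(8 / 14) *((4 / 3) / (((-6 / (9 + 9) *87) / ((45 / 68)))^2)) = 675 / 1701343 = 0.00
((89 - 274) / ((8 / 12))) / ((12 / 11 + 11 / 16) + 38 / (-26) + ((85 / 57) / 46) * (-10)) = 166476024 / 4385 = 37964.89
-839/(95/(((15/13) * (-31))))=78027/247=315.90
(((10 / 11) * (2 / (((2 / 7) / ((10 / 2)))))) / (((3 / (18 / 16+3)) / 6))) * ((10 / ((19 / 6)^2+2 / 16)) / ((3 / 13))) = 819000 / 731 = 1120.38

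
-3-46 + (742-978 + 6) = -279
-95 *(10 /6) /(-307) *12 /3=1900 /921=2.06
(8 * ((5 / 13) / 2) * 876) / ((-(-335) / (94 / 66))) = 54896 / 9581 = 5.73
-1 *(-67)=67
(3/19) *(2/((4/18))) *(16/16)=1.42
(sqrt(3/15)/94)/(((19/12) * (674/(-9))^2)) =243 * sqrt(5)/1014171170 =0.00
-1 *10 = -10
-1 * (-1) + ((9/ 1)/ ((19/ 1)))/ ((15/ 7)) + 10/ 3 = 1298/ 285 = 4.55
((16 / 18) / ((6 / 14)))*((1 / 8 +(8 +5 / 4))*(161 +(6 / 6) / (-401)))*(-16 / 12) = -15064000 / 3609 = -4174.01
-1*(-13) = 13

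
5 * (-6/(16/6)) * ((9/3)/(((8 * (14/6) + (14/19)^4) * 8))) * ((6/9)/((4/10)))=-87966675/237223168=-0.37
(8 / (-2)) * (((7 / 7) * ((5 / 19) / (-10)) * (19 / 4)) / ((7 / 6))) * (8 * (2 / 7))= 48 / 49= 0.98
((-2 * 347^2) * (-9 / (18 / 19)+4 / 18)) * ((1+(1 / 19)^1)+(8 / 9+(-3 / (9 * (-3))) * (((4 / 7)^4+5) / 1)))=20713381945573 / 3695139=5605575.85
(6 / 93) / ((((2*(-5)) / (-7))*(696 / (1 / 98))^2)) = 1 / 103015906560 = 0.00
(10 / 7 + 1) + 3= 38 / 7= 5.43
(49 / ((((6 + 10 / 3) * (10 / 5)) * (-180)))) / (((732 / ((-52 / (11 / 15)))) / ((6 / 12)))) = 91 / 128832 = 0.00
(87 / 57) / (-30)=-29 / 570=-0.05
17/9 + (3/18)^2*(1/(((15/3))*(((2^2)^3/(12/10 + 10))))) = 13607/7200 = 1.89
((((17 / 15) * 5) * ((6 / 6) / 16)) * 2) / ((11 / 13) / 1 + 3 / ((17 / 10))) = 3757 / 13848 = 0.27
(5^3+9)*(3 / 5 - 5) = -589.60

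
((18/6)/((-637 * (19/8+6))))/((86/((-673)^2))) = -5435148/1835197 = -2.96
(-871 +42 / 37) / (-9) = 32185 / 333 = 96.65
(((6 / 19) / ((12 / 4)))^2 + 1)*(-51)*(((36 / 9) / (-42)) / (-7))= -12410 / 17689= -0.70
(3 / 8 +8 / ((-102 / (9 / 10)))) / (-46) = -9 / 1360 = -0.01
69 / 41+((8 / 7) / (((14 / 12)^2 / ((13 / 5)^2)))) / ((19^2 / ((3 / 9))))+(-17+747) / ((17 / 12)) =1115449134603 / 2157615775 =516.98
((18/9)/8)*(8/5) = 2/5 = 0.40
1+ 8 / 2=5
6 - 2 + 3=7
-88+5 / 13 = -87.62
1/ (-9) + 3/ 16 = 11/ 144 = 0.08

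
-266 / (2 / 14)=-1862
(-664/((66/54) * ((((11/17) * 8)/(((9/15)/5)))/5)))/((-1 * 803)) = 38097/485815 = 0.08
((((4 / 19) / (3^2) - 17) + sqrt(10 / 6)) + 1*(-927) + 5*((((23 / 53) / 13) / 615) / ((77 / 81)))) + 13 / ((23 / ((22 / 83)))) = -670174674855583 / 710061298947 + sqrt(15) / 3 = -942.54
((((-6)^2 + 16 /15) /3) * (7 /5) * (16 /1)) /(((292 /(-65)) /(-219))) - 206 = 199294 /15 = 13286.27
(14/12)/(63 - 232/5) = 35/498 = 0.07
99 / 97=1.02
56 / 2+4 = 32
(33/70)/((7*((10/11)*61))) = 363/298900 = 0.00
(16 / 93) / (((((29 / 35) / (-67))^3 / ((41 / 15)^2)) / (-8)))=110985493010560 / 20413593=5436842.65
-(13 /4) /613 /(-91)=1 /17164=0.00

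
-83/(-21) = 83/21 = 3.95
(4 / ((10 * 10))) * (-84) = -84 / 25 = -3.36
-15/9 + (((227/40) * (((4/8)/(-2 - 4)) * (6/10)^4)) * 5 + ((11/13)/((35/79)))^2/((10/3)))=-436646827/496860000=-0.88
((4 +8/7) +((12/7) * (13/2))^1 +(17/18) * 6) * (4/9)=1844/189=9.76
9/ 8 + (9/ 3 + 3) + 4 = 89/ 8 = 11.12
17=17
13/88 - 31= -2715/88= -30.85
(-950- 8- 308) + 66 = -1200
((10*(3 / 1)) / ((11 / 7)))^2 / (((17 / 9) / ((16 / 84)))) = 75600 / 2057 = 36.75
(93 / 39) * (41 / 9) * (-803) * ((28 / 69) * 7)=-200040148 / 8073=-24778.91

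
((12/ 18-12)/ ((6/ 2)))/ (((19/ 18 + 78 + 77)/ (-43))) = 2924/ 2809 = 1.04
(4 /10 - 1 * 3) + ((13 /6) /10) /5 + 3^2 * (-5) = -47.56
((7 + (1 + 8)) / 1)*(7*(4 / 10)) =224 / 5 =44.80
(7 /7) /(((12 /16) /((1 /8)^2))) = 1 /48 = 0.02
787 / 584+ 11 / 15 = 18229 / 8760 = 2.08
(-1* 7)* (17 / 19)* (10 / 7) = -170 / 19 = -8.95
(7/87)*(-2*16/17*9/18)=-112/1479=-0.08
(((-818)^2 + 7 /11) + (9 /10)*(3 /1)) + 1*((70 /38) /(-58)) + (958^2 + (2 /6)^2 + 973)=433082080064 /272745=1587864.42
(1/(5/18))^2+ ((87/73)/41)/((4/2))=1941639/149650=12.97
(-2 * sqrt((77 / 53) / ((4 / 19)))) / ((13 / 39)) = -3 * sqrt(77539) / 53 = -15.76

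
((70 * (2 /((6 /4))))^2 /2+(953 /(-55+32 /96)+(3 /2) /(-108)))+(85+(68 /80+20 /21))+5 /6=152422639 /34440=4425.74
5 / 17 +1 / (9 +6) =92 / 255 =0.36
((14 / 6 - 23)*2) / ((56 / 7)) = -31 / 6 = -5.17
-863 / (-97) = 863 / 97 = 8.90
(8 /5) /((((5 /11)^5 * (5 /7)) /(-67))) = -604263352 /78125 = -7734.57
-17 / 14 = -1.21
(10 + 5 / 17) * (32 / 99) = 5600 / 1683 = 3.33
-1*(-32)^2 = -1024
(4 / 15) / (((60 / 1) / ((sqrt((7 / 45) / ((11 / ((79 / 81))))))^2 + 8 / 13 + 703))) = 366756154 / 117277875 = 3.13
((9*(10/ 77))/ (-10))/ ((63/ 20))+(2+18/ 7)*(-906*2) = -4464788/ 539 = -8283.47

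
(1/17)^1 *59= 59/17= 3.47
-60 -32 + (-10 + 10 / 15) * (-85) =2104 / 3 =701.33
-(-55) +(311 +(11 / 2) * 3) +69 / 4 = 1599 / 4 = 399.75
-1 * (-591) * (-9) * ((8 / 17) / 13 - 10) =52997.46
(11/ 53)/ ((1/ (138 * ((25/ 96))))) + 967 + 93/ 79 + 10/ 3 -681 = 59884673/ 200976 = 297.97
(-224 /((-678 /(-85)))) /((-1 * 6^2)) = 2380 /3051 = 0.78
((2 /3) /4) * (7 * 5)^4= 1500625 /6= 250104.17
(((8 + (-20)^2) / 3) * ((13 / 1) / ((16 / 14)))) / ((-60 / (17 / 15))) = -26299 / 900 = -29.22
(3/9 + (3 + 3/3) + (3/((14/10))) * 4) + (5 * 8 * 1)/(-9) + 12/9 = 617/63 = 9.79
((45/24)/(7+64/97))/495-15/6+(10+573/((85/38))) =4396068793/16672920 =263.67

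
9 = 9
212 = 212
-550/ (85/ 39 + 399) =-10725/ 7823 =-1.37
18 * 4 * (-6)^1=-432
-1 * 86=-86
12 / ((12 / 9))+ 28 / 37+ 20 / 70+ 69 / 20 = 13.49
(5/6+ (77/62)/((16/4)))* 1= 851/744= 1.14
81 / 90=0.90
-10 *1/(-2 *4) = 5/4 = 1.25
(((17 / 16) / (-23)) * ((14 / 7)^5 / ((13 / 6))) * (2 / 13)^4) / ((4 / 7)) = -5712 / 8539739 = -0.00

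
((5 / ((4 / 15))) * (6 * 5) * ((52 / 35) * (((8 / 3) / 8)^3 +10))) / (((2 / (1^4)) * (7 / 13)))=1144975 / 147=7788.95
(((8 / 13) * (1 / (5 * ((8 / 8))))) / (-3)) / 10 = -4 / 975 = -0.00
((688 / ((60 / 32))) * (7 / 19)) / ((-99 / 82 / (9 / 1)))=-3159296 / 3135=-1007.75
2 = 2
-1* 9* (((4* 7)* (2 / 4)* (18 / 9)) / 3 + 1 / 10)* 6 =-2547 / 5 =-509.40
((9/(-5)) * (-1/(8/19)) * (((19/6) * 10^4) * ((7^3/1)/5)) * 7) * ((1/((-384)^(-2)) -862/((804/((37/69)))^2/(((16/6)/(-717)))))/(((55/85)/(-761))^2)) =221258356618589734838483403542375/16687636160877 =13258819552724581340.03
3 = 3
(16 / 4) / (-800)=-1 / 200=-0.00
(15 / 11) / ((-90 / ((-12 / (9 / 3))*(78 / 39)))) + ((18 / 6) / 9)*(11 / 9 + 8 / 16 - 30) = -5527 / 594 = -9.30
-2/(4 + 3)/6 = -1/21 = -0.05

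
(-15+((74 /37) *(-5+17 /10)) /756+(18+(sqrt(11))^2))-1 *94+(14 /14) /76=-80.00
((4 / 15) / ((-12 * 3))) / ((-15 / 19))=0.01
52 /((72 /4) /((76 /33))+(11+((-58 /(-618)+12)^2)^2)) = 18014443809336 /7417504301818433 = 0.00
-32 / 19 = -1.68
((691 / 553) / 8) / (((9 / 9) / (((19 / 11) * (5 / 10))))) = 13129 / 97328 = 0.13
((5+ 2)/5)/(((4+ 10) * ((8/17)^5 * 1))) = 1419857/327680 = 4.33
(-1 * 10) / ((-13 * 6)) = 5 / 39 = 0.13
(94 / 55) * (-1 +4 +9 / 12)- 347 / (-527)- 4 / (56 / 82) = 98233 / 81158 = 1.21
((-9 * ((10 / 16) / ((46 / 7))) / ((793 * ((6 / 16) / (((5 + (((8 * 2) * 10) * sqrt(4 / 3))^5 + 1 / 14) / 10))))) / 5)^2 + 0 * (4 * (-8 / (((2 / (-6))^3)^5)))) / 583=4169138176000 * sqrt(3) / 581824300629 + 2206763817411543040001224963 / 8378269929057600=263391348834.68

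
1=1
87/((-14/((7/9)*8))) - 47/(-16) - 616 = -31283/48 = -651.73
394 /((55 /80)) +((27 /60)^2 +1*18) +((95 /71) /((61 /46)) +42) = 12087520521 /19056400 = 634.30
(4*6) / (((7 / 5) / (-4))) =-480 / 7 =-68.57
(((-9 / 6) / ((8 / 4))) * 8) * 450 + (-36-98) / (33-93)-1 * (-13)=-80543 / 30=-2684.77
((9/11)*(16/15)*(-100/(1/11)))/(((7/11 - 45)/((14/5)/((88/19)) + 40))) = 53598/61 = 878.66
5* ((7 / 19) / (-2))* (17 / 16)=-595 / 608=-0.98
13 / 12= 1.08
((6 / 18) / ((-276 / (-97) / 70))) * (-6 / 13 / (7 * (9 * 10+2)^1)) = -485 / 82524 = -0.01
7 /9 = 0.78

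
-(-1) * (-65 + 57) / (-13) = 8 / 13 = 0.62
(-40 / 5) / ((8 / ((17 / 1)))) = -17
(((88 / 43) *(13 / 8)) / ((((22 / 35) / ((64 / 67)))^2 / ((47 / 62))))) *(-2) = -766438400 / 65822207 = -11.64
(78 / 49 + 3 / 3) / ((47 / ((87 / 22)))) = 11049 / 50666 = 0.22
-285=-285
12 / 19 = 0.63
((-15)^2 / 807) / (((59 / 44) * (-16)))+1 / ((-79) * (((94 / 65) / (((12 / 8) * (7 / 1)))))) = -6181785 / 58929023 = -0.10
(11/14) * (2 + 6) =44/7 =6.29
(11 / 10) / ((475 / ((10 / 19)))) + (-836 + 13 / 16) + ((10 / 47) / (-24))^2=-1198833123697 / 1435408200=-835.19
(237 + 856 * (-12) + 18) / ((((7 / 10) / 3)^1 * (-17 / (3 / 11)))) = 128790 / 187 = 688.72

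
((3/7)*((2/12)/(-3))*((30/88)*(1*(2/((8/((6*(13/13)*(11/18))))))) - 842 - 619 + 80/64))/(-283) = -23351/190176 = -0.12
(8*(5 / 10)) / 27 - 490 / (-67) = 13498 / 1809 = 7.46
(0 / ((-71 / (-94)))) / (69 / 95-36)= 0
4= 4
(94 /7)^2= 8836 /49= 180.33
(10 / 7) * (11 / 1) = 110 / 7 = 15.71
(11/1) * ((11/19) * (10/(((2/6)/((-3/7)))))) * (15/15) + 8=-9826/133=-73.88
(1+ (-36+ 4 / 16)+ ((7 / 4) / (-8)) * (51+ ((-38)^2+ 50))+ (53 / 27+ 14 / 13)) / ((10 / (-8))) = 4152233 / 14040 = 295.74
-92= -92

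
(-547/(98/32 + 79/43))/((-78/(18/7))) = 1129008/306761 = 3.68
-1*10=-10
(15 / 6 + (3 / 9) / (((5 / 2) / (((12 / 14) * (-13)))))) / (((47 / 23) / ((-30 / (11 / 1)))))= -4899 / 3619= -1.35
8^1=8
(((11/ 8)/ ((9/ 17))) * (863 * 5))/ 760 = 161381/ 10944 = 14.75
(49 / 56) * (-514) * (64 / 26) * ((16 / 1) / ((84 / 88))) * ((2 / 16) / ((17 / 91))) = -633248 / 51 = -12416.63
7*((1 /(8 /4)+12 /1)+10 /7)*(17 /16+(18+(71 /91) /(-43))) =17884935 /9632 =1856.82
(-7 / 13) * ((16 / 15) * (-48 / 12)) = 448 / 195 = 2.30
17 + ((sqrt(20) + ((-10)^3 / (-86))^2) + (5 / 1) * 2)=2 * sqrt(5) + 299923 / 1849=166.68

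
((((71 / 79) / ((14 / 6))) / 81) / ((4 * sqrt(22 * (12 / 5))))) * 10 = 355 * sqrt(330) / 3941784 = 0.00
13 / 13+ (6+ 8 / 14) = 53 / 7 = 7.57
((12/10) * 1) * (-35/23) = -42/23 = -1.83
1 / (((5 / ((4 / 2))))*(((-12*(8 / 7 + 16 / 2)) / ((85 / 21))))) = -17 / 1152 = -0.01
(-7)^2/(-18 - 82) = -49/100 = -0.49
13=13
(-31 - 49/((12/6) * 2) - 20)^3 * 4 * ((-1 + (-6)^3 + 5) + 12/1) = 404856925/2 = 202428462.50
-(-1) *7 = 7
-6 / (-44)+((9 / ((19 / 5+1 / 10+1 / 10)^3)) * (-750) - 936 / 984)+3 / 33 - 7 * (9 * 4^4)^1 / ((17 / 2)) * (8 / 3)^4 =-212097167317 / 2208096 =-96054.32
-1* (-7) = 7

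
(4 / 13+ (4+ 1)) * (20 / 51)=460 / 221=2.08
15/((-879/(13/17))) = -0.01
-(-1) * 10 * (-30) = -300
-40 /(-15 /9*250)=12 /125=0.10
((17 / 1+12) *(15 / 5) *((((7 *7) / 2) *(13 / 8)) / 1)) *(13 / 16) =2814.25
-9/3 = -3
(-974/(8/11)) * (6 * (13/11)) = -18993/2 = -9496.50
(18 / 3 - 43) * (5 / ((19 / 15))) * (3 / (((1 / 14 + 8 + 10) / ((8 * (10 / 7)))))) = -1332000 / 4807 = -277.10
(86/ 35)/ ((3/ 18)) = 516/ 35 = 14.74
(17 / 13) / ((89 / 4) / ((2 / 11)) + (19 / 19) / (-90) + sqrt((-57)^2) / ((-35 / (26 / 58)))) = 0.01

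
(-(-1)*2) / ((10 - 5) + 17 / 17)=1 / 3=0.33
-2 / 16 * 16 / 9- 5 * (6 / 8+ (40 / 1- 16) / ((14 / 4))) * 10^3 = -2396264 / 63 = -38035.94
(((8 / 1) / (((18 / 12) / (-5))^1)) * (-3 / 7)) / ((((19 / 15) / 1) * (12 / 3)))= 300 / 133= 2.26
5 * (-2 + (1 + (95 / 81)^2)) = 12320 / 6561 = 1.88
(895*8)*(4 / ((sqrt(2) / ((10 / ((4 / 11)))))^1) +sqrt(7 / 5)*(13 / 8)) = 2327*sqrt(35) +393800*sqrt(2) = 570684.02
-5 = -5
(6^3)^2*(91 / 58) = 2122848 / 29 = 73201.66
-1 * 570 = -570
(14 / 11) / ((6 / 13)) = 2.76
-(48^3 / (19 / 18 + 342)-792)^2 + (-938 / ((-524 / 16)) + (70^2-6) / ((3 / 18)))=-954847920408316 / 4995111875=-191156.46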